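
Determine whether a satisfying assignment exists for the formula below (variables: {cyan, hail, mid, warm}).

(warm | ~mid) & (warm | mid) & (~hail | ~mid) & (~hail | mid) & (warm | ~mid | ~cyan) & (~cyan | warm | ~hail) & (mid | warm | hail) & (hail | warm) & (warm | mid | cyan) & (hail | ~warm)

Case warm = 1:
The clause (hail) is unit, so hail = 1.
The clause (~mid) is unit, so mid = 0.
Now (mid) is unsatisfied and unit — conflict.
That branch fails; take warm = 0 instead.
The clause (~mid) is unit, so mid = 0.
Now (mid) is unsatisfied and unit — conflict.
Neither warm = 1 nor warm = 0 works.
No assignment satisfies every clause.

No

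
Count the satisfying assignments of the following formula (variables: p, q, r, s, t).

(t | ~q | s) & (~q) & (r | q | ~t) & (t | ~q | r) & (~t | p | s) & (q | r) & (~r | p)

There are 2^5 = 32 truth assignments over (p, q, r, s, t).
Split on p. With p = 1, the clauses containing p are satisfied and ~p drops from the rest; 4 of the 2^4 = 16 assignments to the other variables satisfy what remains.
With p = 0, by the same count on the reduced clause set, 0 assignments work.
(One model: p=T, q=F, r=T, s=F, t=F.)
Total: 4 + 0 = 4.

4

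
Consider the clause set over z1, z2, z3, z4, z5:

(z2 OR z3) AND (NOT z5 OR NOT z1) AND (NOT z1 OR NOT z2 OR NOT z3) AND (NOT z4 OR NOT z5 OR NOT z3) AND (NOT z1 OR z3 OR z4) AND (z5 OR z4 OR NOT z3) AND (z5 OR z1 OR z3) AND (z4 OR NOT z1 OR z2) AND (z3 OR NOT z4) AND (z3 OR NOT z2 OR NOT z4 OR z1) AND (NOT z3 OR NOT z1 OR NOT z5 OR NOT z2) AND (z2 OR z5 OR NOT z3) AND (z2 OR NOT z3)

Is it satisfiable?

Case z2 = true:
Case z5 = true:
(NOT z1) alone gives z1 = false.
Case z4 = false:
All clauses hold; z3 can take either value.
A satisfying assignment: z1: false, z2: true, z3: true, z4: false, z5: true.

Yes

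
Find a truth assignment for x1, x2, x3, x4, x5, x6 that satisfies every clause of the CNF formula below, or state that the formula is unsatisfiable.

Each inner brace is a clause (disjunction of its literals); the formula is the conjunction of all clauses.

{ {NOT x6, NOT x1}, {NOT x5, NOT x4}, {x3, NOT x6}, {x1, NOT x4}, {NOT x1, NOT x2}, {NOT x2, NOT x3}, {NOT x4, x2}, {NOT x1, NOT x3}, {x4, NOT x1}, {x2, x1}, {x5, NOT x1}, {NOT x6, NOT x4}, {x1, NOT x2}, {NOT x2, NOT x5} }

Case x6 = false:
Case x5 = false:
Unit clause (NOT x1) forces x1 = false.
Unit clause (NOT x4) forces x4 = false.
Unit clause (x2) forces x2 = true.
But (NOT x2) is also a unit clause — contradiction.
That branch fails; take x5 = true instead.
Unit clause (NOT x4) forces x4 = false.
Unit clause (NOT x1) forces x1 = false.
Unit clause (x2) forces x2 = true.
But (NOT x2) is also a unit clause — contradiction.
Both values of x5 lead to a conflict.
That branch fails; take x6 = true instead.
Unit clause (NOT x1) forces x1 = false.
Unit clause (x3) forces x3 = true.
Unit clause (NOT x4) forces x4 = false.
Unit clause (NOT x2) forces x2 = false.
But (x2) is also a unit clause — contradiction.
Both values of x6 lead to a conflict.

UNSATISFIABLE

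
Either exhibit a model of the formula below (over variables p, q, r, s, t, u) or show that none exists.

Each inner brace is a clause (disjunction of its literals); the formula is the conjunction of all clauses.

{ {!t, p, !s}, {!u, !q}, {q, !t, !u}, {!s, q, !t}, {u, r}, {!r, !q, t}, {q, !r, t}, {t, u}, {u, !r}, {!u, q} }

Case u = false:
(r) alone gives r = true.
That conflicts with the unit clause (!r).
Undo u and try u = true.
(!q) alone gives q = false.
That conflicts with the unit clause (q).
Neither u = true nor u = false works.

UNSATISFIABLE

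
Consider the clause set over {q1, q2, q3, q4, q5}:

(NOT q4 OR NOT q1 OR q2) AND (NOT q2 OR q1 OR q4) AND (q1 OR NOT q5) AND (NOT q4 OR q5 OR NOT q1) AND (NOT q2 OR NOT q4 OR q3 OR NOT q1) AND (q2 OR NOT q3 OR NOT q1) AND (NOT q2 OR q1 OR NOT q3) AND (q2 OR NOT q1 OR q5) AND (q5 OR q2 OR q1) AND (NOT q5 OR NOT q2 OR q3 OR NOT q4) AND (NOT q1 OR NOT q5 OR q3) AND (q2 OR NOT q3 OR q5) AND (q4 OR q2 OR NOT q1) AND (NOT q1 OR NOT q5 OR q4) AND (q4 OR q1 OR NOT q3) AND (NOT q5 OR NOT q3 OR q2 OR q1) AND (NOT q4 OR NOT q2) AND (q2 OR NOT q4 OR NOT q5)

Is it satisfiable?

Case q1 = true:
Case q4 = false:
From the singleton clause (q2), q2 = true.
From the singleton clause (NOT q5), q5 = false.
No clause remains; q3 is free.
A satisfying assignment: q1: true,  q2: true,  q3: true,  q4: false,  q5: false.

Yes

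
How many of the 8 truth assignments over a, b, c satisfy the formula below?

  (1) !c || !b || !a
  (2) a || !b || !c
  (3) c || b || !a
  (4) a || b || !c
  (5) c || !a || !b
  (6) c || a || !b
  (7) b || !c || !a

There are 2^3 = 8 truth assignments over (a, b, c).
Check each against the 7 clauses (columns in the order a, b, c):
  F F F  ✓ satisfies all
  F F T  ✗ fails (a || b || !c)
  F T F  ✗ fails (c || a || !b)
  F T T  ✗ fails (a || !b || !c)
  T F F  ✗ fails (c || b || !a)
  T F T  ✗ fails (b || !c || !a)
  T T F  ✗ fails (c || !a || !b)
  T T T  ✗ fails (!c || !b || !a)
1 of the 8 rows is a model.

1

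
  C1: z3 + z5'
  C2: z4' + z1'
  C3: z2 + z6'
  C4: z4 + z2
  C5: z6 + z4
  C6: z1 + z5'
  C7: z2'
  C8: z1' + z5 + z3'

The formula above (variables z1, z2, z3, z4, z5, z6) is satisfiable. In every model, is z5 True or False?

False

Suppose z5 = 1.
Unit clause (z3) forces z3 = 1.
Unit clause (z1) forces z1 = 1.
Unit clause (z4') forces z4 = 0.
Unit clause (z2) forces z2 = 1.
Now (z2') is unsatisfied and unit — conflict.
So every satisfying assignment has z5 = False.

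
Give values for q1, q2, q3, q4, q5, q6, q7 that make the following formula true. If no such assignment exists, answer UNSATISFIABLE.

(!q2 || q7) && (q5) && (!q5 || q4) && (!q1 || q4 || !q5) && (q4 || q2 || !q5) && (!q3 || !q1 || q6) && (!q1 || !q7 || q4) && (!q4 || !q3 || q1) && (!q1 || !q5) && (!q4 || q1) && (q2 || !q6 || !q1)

UNSATISFIABLE

The clause (q5) is unit, so q5 = true.
The clause (q4) is unit, so q4 = true.
The clause (!q1) is unit, so q1 = false.
That conflicts with the unit clause (q1).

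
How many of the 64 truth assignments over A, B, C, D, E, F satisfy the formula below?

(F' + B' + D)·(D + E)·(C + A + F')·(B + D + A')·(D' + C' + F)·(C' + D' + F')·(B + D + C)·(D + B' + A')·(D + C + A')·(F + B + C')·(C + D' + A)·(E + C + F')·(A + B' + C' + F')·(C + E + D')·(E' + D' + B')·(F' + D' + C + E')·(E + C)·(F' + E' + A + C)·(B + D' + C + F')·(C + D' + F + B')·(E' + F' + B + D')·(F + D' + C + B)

There are 2^6 = 64 truth assignments over (A, B, C, D, E, F).
Split on F. With F = 1, the clauses containing F are satisfied and F' drops from the rest; 1 of the 2^5 = 32 assignments to the other variables satisfy what remains.
With F = 0, by the same count on the reduced clause set, 2 assignments work.
Total: 1 + 2 = 3.

3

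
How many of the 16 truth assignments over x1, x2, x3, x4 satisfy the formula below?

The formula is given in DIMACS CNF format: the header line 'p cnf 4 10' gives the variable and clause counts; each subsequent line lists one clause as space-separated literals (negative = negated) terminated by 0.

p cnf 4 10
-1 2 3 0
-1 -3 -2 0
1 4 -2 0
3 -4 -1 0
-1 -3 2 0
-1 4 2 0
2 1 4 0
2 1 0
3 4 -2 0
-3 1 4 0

There are 2^4 = 16 truth assignments over (x1, x2, x3, x4).
Check each against the 10 clauses (columns in the order x1, x2, x3, x4):
  F F F F  ✗ fails (x2 ∨ x1 ∨ x4)
  F F F T  ✗ fails (x2 ∨ x1)
  F F T F  ✗ fails (x2 ∨ x1 ∨ x4)
  F F T T  ✗ fails (x2 ∨ x1)
  F T F F  ✗ fails (x1 ∨ x4 ∨ ¬x2)
  F T F T  ✓ satisfies all
  F T T F  ✗ fails (x1 ∨ x4 ∨ ¬x2)
  F T T T  ✓ satisfies all
  T F F F  ✗ fails (¬x1 ∨ x2 ∨ x3)
  T F F T  ✗ fails (¬x1 ∨ x2 ∨ x3)
  T F T F  ✗ fails (¬x1 ∨ ¬x3 ∨ x2)
  T F T T  ✗ fails (¬x1 ∨ ¬x3 ∨ x2)
  T T F F  ✗ fails (x3 ∨ x4 ∨ ¬x2)
  T T F T  ✗ fails (x3 ∨ ¬x4 ∨ ¬x1)
  T T T F  ✗ fails (¬x1 ∨ ¬x3 ∨ ¬x2)
  T T T T  ✗ fails (¬x1 ∨ ¬x3 ∨ ¬x2)
2 of the 16 rows are models.

2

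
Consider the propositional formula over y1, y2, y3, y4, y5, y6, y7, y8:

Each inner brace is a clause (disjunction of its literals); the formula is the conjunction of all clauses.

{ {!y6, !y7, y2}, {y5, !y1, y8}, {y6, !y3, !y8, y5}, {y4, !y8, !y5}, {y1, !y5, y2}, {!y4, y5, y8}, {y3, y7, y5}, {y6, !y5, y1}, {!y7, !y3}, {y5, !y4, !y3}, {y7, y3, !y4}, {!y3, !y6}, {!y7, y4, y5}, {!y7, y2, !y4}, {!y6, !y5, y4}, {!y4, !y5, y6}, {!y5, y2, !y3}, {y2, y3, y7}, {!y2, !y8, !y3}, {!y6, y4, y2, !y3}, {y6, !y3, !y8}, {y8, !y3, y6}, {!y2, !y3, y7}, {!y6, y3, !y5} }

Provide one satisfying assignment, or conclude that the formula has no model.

y1: true; y2: true; y3: false; y4: false; y5: true; y6: false; y7: false; y8: false

Case y7 = false:
Case y3 = false:
From the singleton clause (y5), y5 = true.
From the singleton clause (!y4), y4 = false.
From the singleton clause (!y8), y8 = false.
From the singleton clause (!y6), y6 = false.
From the singleton clause (y1), y1 = true.
From the singleton clause (y2), y2 = true.
Every clause now holds.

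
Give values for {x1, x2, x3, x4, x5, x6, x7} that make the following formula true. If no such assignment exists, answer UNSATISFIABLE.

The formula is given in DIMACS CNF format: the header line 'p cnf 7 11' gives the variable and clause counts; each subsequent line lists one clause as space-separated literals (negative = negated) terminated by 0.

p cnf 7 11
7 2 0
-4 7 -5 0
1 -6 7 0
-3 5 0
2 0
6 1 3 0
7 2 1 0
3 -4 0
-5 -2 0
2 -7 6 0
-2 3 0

From the singleton clause (x2), x2 = True.
From the singleton clause (¬x5), x5 = False.
From the singleton clause (¬x3), x3 = False.
But (x3) is also a unit clause — contradiction.

UNSATISFIABLE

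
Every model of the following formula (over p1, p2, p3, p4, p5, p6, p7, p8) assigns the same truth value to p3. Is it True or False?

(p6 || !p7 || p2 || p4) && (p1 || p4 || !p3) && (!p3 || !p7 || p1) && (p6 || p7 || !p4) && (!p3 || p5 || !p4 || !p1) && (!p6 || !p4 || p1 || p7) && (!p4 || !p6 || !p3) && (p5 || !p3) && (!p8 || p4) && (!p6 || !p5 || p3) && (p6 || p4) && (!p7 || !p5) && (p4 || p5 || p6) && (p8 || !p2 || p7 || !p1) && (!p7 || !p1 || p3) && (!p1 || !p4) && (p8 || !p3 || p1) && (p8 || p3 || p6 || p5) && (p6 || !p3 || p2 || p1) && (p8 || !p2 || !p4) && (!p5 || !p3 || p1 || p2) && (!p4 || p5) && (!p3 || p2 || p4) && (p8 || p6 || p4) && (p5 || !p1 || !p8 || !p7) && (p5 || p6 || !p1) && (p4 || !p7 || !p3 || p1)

False

Suppose p3 = true.
(p5) alone gives p5 = true.
(!p7) alone gives p7 = false.
Suppose p1 = true.
(!p4) alone gives p4 = false.
(!p8) alone gives p8 = false.
(p6) alone gives p6 = true.
(!p2) alone gives p2 = false.
But (p2) is also a unit clause — contradiction.
That branch fails; take p1 = false instead.
(p4) alone gives p4 = true.
(p6) alone gives p6 = true.
But (!p6) is also a unit clause — contradiction.
Both values of p1 lead to a conflict.
So every satisfying assignment has p3 = False.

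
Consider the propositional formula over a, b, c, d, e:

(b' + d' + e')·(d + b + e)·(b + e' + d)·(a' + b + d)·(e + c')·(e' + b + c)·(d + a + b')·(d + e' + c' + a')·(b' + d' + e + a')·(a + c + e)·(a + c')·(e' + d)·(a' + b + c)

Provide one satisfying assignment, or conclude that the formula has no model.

a=1; b=1; c=0; d=0; e=0

Suppose e = 0.
(c') alone gives c = 0.
(a) alone gives a = 1.
(b) alone gives b = 1.
(d') alone gives d = 0.
All clauses are satisfied.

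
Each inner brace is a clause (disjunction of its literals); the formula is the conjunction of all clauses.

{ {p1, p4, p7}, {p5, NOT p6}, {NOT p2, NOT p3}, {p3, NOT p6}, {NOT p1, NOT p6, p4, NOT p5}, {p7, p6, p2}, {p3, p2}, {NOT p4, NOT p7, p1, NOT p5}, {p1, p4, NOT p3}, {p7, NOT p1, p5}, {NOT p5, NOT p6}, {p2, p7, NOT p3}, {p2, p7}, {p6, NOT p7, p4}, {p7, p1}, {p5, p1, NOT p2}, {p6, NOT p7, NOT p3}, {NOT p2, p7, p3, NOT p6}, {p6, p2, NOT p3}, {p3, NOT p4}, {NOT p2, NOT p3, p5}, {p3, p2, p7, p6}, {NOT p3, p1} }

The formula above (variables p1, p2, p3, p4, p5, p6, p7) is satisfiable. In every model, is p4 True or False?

Suppose p4 = true.
(p3) alone gives p3 = true.
(NOT p2) alone gives p2 = false.
(p7) alone gives p7 = true.
(p6) alone gives p6 = true.
(p5) alone gives p5 = true.
But (NOT p5) is also a unit clause — contradiction.
So every satisfying assignment has p4 = False.

False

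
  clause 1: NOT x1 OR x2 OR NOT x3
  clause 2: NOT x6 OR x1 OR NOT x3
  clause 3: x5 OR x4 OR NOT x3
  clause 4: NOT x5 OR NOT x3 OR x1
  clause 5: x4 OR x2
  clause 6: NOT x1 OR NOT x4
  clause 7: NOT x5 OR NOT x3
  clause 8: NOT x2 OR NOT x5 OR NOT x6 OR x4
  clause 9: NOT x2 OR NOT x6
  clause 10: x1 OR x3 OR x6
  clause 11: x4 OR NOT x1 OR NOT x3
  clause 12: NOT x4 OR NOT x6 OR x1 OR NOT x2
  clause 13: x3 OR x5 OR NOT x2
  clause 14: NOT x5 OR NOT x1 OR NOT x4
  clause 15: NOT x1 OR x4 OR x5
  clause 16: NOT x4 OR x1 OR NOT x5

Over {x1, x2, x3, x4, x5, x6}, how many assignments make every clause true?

There are 2^6 = 64 truth assignments over (x1, x2, x3, x4, x5, x6).
Split on x6. With x6 = true, the clauses containing x6 are satisfied and NOT x6 drops from the rest; 1 of the 2^5 = 32 assignments to the other variables satisfy what remains.
With x6 = false, by the same count on the reduced clause set, 3 assignments work.
(One model: x1=F, x2=F, x3=F, x4=T, x5=F, x6=T.)
Total: 1 + 3 = 4.

4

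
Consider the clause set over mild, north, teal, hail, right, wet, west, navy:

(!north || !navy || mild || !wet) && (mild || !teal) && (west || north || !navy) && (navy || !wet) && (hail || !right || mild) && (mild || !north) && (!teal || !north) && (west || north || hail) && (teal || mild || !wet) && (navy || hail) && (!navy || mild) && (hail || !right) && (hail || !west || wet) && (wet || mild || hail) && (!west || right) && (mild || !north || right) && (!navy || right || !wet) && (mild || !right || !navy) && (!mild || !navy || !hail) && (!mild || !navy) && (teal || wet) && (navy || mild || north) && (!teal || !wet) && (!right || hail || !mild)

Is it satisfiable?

Yes

Suppose mild = true.
From the singleton clause (!navy), navy = false.
From the singleton clause (!wet), wet = false.
From the singleton clause (hail), hail = true.
From the singleton clause (teal), teal = true.
From the singleton clause (!north), north = false.
Suppose west = false.
No clause remains; right is free.
A satisfying assignment: mild: true; north: false; teal: true; hail: true; right: true; wet: false; west: false; navy: false.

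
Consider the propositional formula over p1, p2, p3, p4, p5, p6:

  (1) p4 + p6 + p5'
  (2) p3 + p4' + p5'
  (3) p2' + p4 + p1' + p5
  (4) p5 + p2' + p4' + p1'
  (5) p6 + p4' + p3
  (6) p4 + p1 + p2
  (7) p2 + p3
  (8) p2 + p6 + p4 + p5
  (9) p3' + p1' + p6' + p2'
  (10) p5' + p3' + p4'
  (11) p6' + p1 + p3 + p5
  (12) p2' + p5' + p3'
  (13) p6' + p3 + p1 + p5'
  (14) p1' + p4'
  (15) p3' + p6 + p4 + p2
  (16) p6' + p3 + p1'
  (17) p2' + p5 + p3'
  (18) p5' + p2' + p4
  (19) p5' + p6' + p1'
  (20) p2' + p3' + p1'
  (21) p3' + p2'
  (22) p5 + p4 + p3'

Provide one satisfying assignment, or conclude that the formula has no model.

p1: 0,  p2: 1,  p3: 0,  p4: 0,  p5: 0,  p6: 0

Case p2 = 1:
From the singleton clause (p3'), p3 = 0.
Case p4 = 0:
From the singleton clause (p5'), p5 = 0.
From the singleton clause (p1'), p1 = 0.
From the singleton clause (p6'), p6 = 0.
Every clause now holds.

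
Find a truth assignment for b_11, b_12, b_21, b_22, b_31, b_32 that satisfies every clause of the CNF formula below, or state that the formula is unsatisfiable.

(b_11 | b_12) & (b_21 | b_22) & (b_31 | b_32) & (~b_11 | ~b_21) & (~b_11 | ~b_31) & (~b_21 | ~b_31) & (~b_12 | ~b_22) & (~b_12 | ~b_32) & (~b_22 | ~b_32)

Branch on b_11: set b_11 = 1.
From the singleton clause (~b_21), b_21 = 0.
From the singleton clause (b_22), b_22 = 1.
From the singleton clause (~b_31), b_31 = 0.
From the singleton clause (b_32), b_32 = 1.
Now (~b_32) is unsatisfied and unit — conflict.
That branch fails; take b_11 = 0 instead.
From the singleton clause (b_12), b_12 = 1.
From the singleton clause (~b_22), b_22 = 0.
From the singleton clause (b_21), b_21 = 1.
From the singleton clause (~b_31), b_31 = 0.
From the singleton clause (b_32), b_32 = 1.
Now (~b_32) is unsatisfied and unit — conflict.
Both values of b_11 lead to a conflict.

UNSATISFIABLE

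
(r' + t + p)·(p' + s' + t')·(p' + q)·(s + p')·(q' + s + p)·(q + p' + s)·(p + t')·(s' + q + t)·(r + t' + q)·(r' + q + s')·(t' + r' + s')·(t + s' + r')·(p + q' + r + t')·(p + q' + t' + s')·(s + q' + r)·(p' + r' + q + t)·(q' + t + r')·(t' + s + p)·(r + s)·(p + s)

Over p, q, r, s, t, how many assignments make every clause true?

There are 2^5 = 32 truth assignments over (p, q, r, s, t).
Split on r. With r = 1, the clauses containing r are satisfied and r' drops from the rest; 0 of the 2^4 = 16 assignments to the other variables satisfy what remains.
With r = 0, by the same count on the reduced clause set, 2 assignments work.
(One model: p=F, q=T, r=F, s=T, t=F.)
Total: 0 + 2 = 2.

2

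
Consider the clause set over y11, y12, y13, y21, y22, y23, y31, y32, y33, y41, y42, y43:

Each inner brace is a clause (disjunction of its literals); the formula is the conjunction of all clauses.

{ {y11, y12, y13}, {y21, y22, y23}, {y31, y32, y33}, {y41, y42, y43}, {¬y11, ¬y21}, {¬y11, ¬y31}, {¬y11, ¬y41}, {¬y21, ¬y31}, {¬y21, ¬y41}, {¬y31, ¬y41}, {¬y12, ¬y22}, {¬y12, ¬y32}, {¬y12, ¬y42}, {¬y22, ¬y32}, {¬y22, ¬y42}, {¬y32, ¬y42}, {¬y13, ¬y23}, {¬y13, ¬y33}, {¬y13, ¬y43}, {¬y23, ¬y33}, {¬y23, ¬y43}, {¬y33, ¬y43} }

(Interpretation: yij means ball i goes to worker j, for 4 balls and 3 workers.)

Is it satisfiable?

No, unsatisfiable

Case y11 = False:
Case y12 = True:
The clause (¬y22) is unit, so y22 = False.
The clause (¬y32) is unit, so y32 = False.
The clause (¬y42) is unit, so y42 = False.
Case y21 = True:
The clause (¬y31) is unit, so y31 = False.
The clause (y33) is unit, so y33 = True.
The clause (¬y41) is unit, so y41 = False.
The clause (y43) is unit, so y43 = True.
But (¬y43) is also a unit clause — contradiction.
Undo y21 and try y21 = False.
The clause (y23) is unit, so y23 = True.
The clause (¬y13) is unit, so y13 = False.
The clause (¬y33) is unit, so y33 = False.
The clause (y31) is unit, so y31 = True.
The clause (¬y41) is unit, so y41 = False.
The clause (y43) is unit, so y43 = True.
But (¬y43) is also a unit clause — contradiction.
Neither y21 = True nor y21 = False works.
Undo y12 and try y12 = False.
The clause (y13) is unit, so y13 = True.
The clause (¬y23) is unit, so y23 = False.
The clause (¬y33) is unit, so y33 = False.
The clause (¬y43) is unit, so y43 = False.
Case y21 = True:
The clause (¬y31) is unit, so y31 = False.
The clause (y32) is unit, so y32 = True.
The clause (¬y41) is unit, so y41 = False.
The clause (y42) is unit, so y42 = True.
But (¬y42) is also a unit clause — contradiction.
Undo y21 and try y21 = False.
The clause (y22) is unit, so y22 = True.
The clause (¬y32) is unit, so y32 = False.
The clause (y31) is unit, so y31 = True.
The clause (¬y41) is unit, so y41 = False.
The clause (y42) is unit, so y42 = True.
But (¬y42) is also a unit clause — contradiction.
Neither y21 = True nor y21 = False works.
Neither y12 = True nor y12 = False works.
Undo y11 and try y11 = True.
The clause (¬y21) is unit, so y21 = False.
The clause (¬y31) is unit, so y31 = False.
The clause (¬y41) is unit, so y41 = False.
Case y22 = True:
The clause (¬y12) is unit, so y12 = False.
The clause (¬y32) is unit, so y32 = False.
The clause (y33) is unit, so y33 = True.
The clause (¬y42) is unit, so y42 = False.
The clause (y43) is unit, so y43 = True.
But (¬y43) is also a unit clause — contradiction.
Undo y22 and try y22 = False.
The clause (y23) is unit, so y23 = True.
The clause (¬y13) is unit, so y13 = False.
The clause (¬y33) is unit, so y33 = False.
The clause (y32) is unit, so y32 = True.
The clause (¬y12) is unit, so y12 = False.
The clause (¬y42) is unit, so y42 = False.
The clause (y43) is unit, so y43 = True.
But (¬y43) is also a unit clause — contradiction.
Neither y22 = True nor y22 = False works.
Neither y11 = True nor y11 = False works.
No assignment satisfies every clause.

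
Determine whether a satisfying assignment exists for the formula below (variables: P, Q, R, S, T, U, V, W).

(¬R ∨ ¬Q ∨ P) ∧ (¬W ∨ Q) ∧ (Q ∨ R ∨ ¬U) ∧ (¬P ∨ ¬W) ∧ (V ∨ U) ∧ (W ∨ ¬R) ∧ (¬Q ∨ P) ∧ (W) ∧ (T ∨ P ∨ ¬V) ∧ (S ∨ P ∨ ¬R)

No

From the singleton clause (W), W = True.
From the singleton clause (Q), Q = True.
From the singleton clause (¬P), P = False.
That conflicts with the unit clause (P).
No assignment satisfies every clause.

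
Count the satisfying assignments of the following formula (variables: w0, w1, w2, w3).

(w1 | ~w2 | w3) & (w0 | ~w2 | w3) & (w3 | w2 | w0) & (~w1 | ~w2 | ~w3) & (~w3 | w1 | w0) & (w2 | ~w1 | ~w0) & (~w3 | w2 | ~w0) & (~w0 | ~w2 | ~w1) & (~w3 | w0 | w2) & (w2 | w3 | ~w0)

1

There are 2^4 = 16 truth assignments over (w0, w1, w2, w3).
Check each against the 10 clauses (columns in the order w0, w1, w2, w3):
  F F F F  ✗ fails (w3 | w2 | w0)
  F F F T  ✗ fails (~w3 | w1 | w0)
  F F T F  ✗ fails (w1 | ~w2 | w3)
  F F T T  ✗ fails (~w3 | w1 | w0)
  F T F F  ✗ fails (w3 | w2 | w0)
  F T F T  ✗ fails (~w3 | w0 | w2)
  F T T F  ✗ fails (w0 | ~w2 | w3)
  F T T T  ✗ fails (~w1 | ~w2 | ~w3)
  T F F F  ✗ fails (w2 | w3 | ~w0)
  T F F T  ✗ fails (~w3 | w2 | ~w0)
  T F T F  ✗ fails (w1 | ~w2 | w3)
  T F T T  ✓ satisfies all
  T T F F  ✗ fails (w2 | ~w1 | ~w0)
  T T F T  ✗ fails (w2 | ~w1 | ~w0)
  T T T F  ✗ fails (~w0 | ~w2 | ~w1)
  T T T T  ✗ fails (~w1 | ~w2 | ~w3)
1 of the 16 rows is a model.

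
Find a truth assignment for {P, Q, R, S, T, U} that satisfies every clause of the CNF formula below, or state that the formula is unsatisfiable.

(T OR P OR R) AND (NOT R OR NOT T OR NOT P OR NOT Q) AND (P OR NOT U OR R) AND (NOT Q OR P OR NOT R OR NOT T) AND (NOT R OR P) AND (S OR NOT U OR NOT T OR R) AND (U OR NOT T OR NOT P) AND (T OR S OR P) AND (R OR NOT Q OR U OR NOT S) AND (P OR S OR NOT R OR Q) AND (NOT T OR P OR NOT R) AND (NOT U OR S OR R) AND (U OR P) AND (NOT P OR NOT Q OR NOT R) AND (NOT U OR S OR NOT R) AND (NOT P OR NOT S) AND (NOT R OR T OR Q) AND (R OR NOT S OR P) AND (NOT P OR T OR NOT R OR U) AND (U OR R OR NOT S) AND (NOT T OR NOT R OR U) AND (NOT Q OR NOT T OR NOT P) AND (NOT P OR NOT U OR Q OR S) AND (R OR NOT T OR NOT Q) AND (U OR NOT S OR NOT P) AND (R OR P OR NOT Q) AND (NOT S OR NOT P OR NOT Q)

P=true; Q=true; R=false; S=false; T=false; U=false

Branch on R: set R = false.
Branch on T: set T = false.
The clause (P) is unit, so P = true.
The clause (NOT S) is unit, so S = false.
The clause (NOT U) is unit, so U = false.
All clauses hold; Q can take either value.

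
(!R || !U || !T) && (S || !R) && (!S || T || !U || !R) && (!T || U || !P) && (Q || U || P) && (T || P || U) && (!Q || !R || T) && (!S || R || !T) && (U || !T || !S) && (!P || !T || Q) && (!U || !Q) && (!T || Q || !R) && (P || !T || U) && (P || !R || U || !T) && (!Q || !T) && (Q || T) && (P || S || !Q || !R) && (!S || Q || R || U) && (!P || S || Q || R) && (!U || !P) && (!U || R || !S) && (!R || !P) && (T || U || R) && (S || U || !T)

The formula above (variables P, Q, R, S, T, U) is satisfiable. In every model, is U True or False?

Suppose U = false.
Suppose S = true.
From the singleton clause (!T), T = false.
From the singleton clause (P), P = true.
From the singleton clause (Q), Q = true.
From the singleton clause (!R), R = false.
That conflicts with the unit clause (R).
Backtrack on S: now try S = false.
From the singleton clause (!R), R = false.
From the singleton clause (T), T = true.
That conflicts with the unit clause (!T).
Either choice for S ends in contradiction.
So every satisfying assignment has U = True.

True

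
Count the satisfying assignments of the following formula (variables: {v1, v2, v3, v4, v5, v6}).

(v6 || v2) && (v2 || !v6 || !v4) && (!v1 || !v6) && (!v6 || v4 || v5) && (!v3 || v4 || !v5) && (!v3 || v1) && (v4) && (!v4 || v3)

2

There are 2^6 = 64 truth assignments over (v1, v2, v3, v4, v5, v6).
Split on v1. With v1 = true, the clauses containing v1 are satisfied and !v1 drops from the rest; 2 of the 2^5 = 32 assignments to the other variables satisfy what remains.
With v1 = false, by the same count on the reduced clause set, 0 assignments work.
(One model: v1=T, v2=T, v3=T, v4=T, v5=F, v6=F.)
Total: 2 + 0 = 2.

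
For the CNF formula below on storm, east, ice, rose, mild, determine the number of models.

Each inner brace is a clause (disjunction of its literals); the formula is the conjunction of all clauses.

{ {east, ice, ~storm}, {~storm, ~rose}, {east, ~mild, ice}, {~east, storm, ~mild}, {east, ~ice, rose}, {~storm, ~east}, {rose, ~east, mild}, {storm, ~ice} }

3

There are 2^5 = 32 truth assignments over (storm, east, ice, rose, mild).
Split on rose. With rose = 1, the clauses containing rose are satisfied and ~rose drops from the rest; 2 of the 2^4 = 16 assignments to the other variables satisfy what remains.
With rose = 0, by the same count on the reduced clause set, 1 assignment works.
Total: 2 + 1 = 3.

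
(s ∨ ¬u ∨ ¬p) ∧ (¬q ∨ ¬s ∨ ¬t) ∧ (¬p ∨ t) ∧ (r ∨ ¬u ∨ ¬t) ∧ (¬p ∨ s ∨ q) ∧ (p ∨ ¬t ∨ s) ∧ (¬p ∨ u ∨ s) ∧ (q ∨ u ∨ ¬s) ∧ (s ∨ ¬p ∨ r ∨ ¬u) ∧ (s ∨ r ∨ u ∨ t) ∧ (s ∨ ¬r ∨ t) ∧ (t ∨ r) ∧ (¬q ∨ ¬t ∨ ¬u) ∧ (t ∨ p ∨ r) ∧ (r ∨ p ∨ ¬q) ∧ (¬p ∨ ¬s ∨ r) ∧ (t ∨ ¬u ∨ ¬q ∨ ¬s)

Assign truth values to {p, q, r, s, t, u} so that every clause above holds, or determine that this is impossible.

Case p = False:
Case t = False:
(r) alone gives r = True.
(s) alone gives s = True.
Case q = False:
(u) alone gives u = True.
This assignment satisfies each clause.

p ↦ False; q ↦ False; r ↦ True; s ↦ True; t ↦ False; u ↦ True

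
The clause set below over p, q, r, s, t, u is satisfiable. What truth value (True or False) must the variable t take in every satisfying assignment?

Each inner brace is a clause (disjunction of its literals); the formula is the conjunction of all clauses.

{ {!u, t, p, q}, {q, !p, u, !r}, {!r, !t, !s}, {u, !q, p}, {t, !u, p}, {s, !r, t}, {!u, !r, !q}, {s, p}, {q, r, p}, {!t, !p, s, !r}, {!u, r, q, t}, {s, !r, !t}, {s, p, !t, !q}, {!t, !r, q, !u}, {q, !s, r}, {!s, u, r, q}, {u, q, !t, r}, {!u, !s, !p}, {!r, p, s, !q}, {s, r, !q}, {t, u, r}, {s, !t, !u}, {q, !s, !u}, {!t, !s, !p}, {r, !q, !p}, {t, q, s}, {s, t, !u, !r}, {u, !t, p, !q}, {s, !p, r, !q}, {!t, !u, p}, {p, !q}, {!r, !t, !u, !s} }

False

Suppose t = true.
Case r = false:
Case s = true:
From the singleton clause (q), q = true.
From the singleton clause (!p), p = false.
But (p) is also a unit clause — contradiction.
Backtrack on s: now try s = false.
From the singleton clause (p), p = true.
From the singleton clause (!q), q = false.
From the singleton clause (u), u = true.
But (!u) is also a unit clause — contradiction.
Neither s = true nor s = false works.
Backtrack on r: now try r = true.
From the singleton clause (!s), s = false.
But (s) is also a unit clause — contradiction.
Neither r = true nor r = false works.
So every satisfying assignment has t = False.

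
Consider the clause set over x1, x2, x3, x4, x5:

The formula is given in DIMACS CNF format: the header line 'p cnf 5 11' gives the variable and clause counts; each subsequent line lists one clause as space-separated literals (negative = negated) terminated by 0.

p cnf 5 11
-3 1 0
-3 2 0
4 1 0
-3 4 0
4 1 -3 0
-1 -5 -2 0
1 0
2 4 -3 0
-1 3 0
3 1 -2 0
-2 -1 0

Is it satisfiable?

The clause (x1) is unit, so x1 = True.
The clause (x3) is unit, so x3 = True.
The clause (x2) is unit, so x2 = True.
But (¬x2) is also a unit clause — contradiction.
No assignment satisfies every clause.

No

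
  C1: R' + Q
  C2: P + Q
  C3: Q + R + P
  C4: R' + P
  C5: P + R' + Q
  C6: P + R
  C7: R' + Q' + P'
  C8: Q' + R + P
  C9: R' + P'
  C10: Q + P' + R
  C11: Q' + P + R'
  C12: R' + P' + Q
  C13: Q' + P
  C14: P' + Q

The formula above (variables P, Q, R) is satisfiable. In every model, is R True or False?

Suppose R = 1.
(Q) alone gives Q = 1.
(P) alone gives P = 1.
Now (P') is unsatisfied and unit — conflict.
So every satisfying assignment has R = False.

False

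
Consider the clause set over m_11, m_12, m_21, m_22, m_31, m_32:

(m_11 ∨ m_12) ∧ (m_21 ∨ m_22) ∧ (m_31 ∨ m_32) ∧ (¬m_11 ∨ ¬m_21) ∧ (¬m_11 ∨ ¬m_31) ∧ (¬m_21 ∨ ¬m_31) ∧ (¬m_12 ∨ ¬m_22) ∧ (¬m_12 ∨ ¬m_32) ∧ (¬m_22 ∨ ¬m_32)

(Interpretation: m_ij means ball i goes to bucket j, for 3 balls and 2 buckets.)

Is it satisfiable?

Branch on m_11: set m_11 = True.
(¬m_21) alone gives m_21 = False.
(m_22) alone gives m_22 = True.
(¬m_31) alone gives m_31 = False.
(m_32) alone gives m_32 = True.
That conflicts with the unit clause (¬m_32).
So m_11 must be the other value — set m_11 = False.
(m_12) alone gives m_12 = True.
(¬m_22) alone gives m_22 = False.
(m_21) alone gives m_21 = True.
(¬m_31) alone gives m_31 = False.
(m_32) alone gives m_32 = True.
That conflicts with the unit clause (¬m_32).
Both values of m_11 lead to a conflict.
No assignment satisfies every clause.

No, unsatisfiable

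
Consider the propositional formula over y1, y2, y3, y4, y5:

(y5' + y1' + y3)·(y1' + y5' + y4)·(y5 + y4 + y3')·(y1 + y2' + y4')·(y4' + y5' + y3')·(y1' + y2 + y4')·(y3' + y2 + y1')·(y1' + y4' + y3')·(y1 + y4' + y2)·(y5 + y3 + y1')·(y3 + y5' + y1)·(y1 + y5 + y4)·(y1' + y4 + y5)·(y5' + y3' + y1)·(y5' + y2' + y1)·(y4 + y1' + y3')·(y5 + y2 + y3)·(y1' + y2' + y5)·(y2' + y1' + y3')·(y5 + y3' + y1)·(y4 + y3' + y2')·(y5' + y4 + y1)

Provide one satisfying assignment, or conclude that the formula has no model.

Suppose y5 = 0.
Suppose y4 = 1.
Suppose y1 = 1.
Unit clause (y2) forces y2 = 1.
Now (y2') is unsatisfied and unit — conflict.
So y1 must be the other value — set y1 = 0.
Unit clause (y2') forces y2 = 0.
Now (y2) is unsatisfied and unit — conflict.
Neither y1 = 1 nor y1 = 0 works.
So y4 must be the other value — set y4 = 0.
Unit clause (y3') forces y3 = 0.
Unit clause (y1') forces y1 = 0.
Now (y1) is unsatisfied and unit — conflict.
Neither y4 = 1 nor y4 = 0 works.
So y5 must be the other value — set y5 = 1.
Suppose y1 = 0.
Unit clause (y3) forces y3 = 1.
Now (y3') is unsatisfied and unit — conflict.
So y1 must be the other value — set y1 = 1.
Unit clause (y3) forces y3 = 1.
Unit clause (y4) forces y4 = 1.
Now (y4') is unsatisfied and unit — conflict.
Neither y1 = 1 nor y1 = 0 works.
Neither y5 = 1 nor y5 = 0 works.

UNSATISFIABLE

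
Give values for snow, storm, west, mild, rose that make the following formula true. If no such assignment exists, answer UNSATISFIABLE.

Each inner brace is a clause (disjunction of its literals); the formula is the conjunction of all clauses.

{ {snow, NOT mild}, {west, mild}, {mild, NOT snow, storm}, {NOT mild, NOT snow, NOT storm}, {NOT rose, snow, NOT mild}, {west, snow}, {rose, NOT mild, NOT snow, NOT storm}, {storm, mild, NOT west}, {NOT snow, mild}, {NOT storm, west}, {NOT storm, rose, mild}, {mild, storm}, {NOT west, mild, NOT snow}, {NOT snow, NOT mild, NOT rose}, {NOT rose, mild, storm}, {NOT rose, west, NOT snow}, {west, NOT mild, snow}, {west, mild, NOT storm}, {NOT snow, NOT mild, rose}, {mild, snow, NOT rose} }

Branch on snow: set snow = true.
The clause (mild) is unit, so mild = true.
The clause (NOT storm) is unit, so storm = false.
The clause (NOT rose) is unit, so rose = false.
But (rose) is also a unit clause — contradiction.
So snow must be the other value — set snow = false.
The clause (NOT mild) is unit, so mild = false.
The clause (west) is unit, so west = true.
The clause (storm) is unit, so storm = true.
The clause (rose) is unit, so rose = true.
But (NOT rose) is also a unit clause — contradiction.
Both values of snow lead to a conflict.

UNSATISFIABLE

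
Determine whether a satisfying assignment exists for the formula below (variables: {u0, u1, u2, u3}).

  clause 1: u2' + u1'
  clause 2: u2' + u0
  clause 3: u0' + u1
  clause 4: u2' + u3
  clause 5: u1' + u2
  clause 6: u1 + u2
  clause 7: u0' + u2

Case u2 = 0:
From the singleton clause (u1'), u1 = 0.
Now (u1) is unsatisfied and unit — conflict.
That branch fails; take u2 = 1 instead.
From the singleton clause (u1'), u1 = 0.
From the singleton clause (u0), u0 = 1.
Now (u0') is unsatisfied and unit — conflict.
Both values of u2 lead to a conflict.
No assignment satisfies every clause.

No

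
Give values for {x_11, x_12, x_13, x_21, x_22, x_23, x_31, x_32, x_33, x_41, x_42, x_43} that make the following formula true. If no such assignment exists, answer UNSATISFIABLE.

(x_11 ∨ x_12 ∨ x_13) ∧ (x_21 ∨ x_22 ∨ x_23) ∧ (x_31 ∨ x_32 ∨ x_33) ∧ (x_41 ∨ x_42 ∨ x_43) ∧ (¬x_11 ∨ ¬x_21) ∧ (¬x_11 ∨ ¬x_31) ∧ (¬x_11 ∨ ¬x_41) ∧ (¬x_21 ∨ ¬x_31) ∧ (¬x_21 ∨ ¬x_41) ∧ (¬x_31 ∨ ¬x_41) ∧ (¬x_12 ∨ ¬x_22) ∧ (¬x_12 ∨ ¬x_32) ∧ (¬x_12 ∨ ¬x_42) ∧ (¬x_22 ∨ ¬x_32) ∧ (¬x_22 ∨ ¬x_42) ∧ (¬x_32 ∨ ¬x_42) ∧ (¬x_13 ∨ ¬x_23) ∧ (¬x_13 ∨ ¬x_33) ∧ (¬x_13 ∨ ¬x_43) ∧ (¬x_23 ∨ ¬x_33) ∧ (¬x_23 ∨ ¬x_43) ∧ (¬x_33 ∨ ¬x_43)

UNSATISFIABLE

Try x_11 = False.
Try x_12 = True.
The clause (¬x_22) is unit, so x_22 = False.
The clause (¬x_32) is unit, so x_32 = False.
The clause (¬x_42) is unit, so x_42 = False.
Try x_21 = True.
The clause (¬x_31) is unit, so x_31 = False.
The clause (x_33) is unit, so x_33 = True.
The clause (¬x_41) is unit, so x_41 = False.
The clause (x_43) is unit, so x_43 = True.
Now (¬x_43) is unsatisfied and unit — conflict.
That branch fails; take x_21 = False instead.
The clause (x_23) is unit, so x_23 = True.
The clause (¬x_13) is unit, so x_13 = False.
The clause (¬x_33) is unit, so x_33 = False.
The clause (x_31) is unit, so x_31 = True.
The clause (¬x_41) is unit, so x_41 = False.
The clause (x_43) is unit, so x_43 = True.
Now (¬x_43) is unsatisfied and unit — conflict.
Either choice for x_21 ends in contradiction.
That branch fails; take x_12 = False instead.
The clause (x_13) is unit, so x_13 = True.
The clause (¬x_23) is unit, so x_23 = False.
The clause (¬x_33) is unit, so x_33 = False.
The clause (¬x_43) is unit, so x_43 = False.
Try x_21 = True.
The clause (¬x_31) is unit, so x_31 = False.
The clause (x_32) is unit, so x_32 = True.
The clause (¬x_41) is unit, so x_41 = False.
The clause (x_42) is unit, so x_42 = True.
Now (¬x_42) is unsatisfied and unit — conflict.
That branch fails; take x_21 = False instead.
The clause (x_22) is unit, so x_22 = True.
The clause (¬x_32) is unit, so x_32 = False.
The clause (x_31) is unit, so x_31 = True.
The clause (¬x_41) is unit, so x_41 = False.
The clause (x_42) is unit, so x_42 = True.
Now (¬x_42) is unsatisfied and unit — conflict.
Either choice for x_21 ends in contradiction.
Either choice for x_12 ends in contradiction.
That branch fails; take x_11 = True instead.
The clause (¬x_21) is unit, so x_21 = False.
The clause (¬x_31) is unit, so x_31 = False.
The clause (¬x_41) is unit, so x_41 = False.
Try x_22 = True.
The clause (¬x_12) is unit, so x_12 = False.
The clause (¬x_32) is unit, so x_32 = False.
The clause (x_33) is unit, so x_33 = True.
The clause (¬x_42) is unit, so x_42 = False.
The clause (x_43) is unit, so x_43 = True.
Now (¬x_43) is unsatisfied and unit — conflict.
That branch fails; take x_22 = False instead.
The clause (x_23) is unit, so x_23 = True.
The clause (¬x_13) is unit, so x_13 = False.
The clause (¬x_33) is unit, so x_33 = False.
The clause (x_32) is unit, so x_32 = True.
The clause (¬x_12) is unit, so x_12 = False.
The clause (¬x_42) is unit, so x_42 = False.
The clause (x_43) is unit, so x_43 = True.
Now (¬x_43) is unsatisfied and unit — conflict.
Either choice for x_22 ends in contradiction.
Either choice for x_11 ends in contradiction.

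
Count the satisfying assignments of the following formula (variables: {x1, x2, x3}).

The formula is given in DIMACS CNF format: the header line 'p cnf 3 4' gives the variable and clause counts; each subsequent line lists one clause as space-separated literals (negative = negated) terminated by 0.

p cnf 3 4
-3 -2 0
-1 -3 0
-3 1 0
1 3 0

There are 2^3 = 8 truth assignments over (x1, x2, x3).
Split on x2. With x2 = True, the clauses containing x2 are satisfied and ¬x2 drops from the rest; 1 of the 2^2 = 4 assignments to the other variables satisfy what remains.
With x2 = False, by the same count on the reduced clause set, 1 assignment works.
(One model: x1=T, x2=F, x3=F.)
Total: 1 + 1 = 2.

2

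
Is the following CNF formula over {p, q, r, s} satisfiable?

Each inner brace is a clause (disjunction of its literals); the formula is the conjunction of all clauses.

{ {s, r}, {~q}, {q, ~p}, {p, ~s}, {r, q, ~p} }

Unit clause (~q) forces q = 0.
Unit clause (~p) forces p = 0.
Unit clause (~s) forces s = 0.
Unit clause (r) forces r = 1.
This assignment satisfies each clause.
A satisfying assignment: p=0, q=0, r=1, s=0.

Yes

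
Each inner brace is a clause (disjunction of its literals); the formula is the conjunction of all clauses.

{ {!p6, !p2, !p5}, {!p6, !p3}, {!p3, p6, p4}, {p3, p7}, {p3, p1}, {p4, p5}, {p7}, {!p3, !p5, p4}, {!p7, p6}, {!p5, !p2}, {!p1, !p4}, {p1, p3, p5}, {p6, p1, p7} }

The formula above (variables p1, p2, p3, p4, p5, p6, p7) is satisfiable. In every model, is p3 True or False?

False

Suppose p3 = true.
(!p6) alone gives p6 = false.
(p4) alone gives p4 = true.
(p7) alone gives p7 = true.
But (!p7) is also a unit clause — contradiction.
So every satisfying assignment has p3 = False.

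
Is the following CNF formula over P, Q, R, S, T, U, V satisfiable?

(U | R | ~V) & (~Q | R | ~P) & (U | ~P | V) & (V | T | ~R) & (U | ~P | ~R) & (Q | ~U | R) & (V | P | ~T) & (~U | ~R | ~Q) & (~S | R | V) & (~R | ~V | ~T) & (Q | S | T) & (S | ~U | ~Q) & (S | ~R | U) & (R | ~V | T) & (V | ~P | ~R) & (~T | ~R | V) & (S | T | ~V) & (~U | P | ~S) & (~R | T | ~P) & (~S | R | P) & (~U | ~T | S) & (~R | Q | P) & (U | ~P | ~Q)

Try U = 0.
Try R = 0.
From the singleton clause (~V), V = 0.
From the singleton clause (~P), P = 0.
From the singleton clause (~T), T = 0.
From the singleton clause (~S), S = 0.
From the singleton clause (Q), Q = 1.
All clauses are satisfied.
A satisfying assignment: P=0, Q=1, R=0, S=0, T=0, U=0, V=0.

Yes, satisfiable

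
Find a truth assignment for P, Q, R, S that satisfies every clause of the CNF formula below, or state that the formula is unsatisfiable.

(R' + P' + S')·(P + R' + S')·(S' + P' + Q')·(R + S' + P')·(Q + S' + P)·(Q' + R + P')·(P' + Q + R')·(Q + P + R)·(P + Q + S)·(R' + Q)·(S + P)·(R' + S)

P ↦ 0, Q ↦ 1, R ↦ 0, S ↦ 1

Case R = 0:
Case S = 1:
The clause (P') is unit, so P = 0.
The clause (Q) is unit, so Q = 1.
All clauses are satisfied.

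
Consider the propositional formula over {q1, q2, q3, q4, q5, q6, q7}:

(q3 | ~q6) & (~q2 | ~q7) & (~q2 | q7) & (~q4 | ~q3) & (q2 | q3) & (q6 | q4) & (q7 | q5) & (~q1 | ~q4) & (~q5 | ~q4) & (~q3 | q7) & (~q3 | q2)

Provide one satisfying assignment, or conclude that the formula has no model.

UNSATISFIABLE

Branch on q3: set q3 = 1.
From the singleton clause (~q4), q4 = 0.
From the singleton clause (q6), q6 = 1.
From the singleton clause (q7), q7 = 1.
From the singleton clause (~q2), q2 = 0.
That conflicts with the unit clause (q2).
That branch fails; take q3 = 0 instead.
From the singleton clause (~q6), q6 = 0.
From the singleton clause (q2), q2 = 1.
From the singleton clause (~q7), q7 = 0.
That conflicts with the unit clause (q7).
Neither q3 = 1 nor q3 = 0 works.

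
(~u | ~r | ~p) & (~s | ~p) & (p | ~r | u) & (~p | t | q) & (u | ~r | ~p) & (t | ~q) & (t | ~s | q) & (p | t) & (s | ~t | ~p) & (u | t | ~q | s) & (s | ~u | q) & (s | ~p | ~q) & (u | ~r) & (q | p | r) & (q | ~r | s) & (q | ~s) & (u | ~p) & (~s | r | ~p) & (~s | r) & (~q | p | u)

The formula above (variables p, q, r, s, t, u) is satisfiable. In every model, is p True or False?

False

Suppose p = 1.
The clause (~s) is unit, so s = 0.
The clause (~t) is unit, so t = 0.
The clause (q) is unit, so q = 1.
Now (~q) is unsatisfied and unit — conflict.
So every satisfying assignment has p = False.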